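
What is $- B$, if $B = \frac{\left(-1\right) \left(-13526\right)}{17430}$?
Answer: $- \frac{6763}{8715} \approx -0.77602$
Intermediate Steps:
$B = \frac{6763}{8715}$ ($B = 13526 \cdot \frac{1}{17430} = \frac{6763}{8715} \approx 0.77602$)
$- B = \left(-1\right) \frac{6763}{8715} = - \frac{6763}{8715}$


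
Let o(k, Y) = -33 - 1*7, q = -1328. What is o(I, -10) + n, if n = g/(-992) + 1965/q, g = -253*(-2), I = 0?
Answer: -864317/20584 ≈ -41.990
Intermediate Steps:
g = 506
o(k, Y) = -40 (o(k, Y) = -33 - 7 = -40)
n = -40957/20584 (n = 506/(-992) + 1965/(-1328) = 506*(-1/992) + 1965*(-1/1328) = -253/496 - 1965/1328 = -40957/20584 ≈ -1.9897)
o(I, -10) + n = -40 - 40957/20584 = -864317/20584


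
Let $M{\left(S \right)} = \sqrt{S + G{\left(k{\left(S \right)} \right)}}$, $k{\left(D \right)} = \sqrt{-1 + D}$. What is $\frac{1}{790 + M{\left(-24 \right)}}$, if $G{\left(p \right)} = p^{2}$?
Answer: $\frac{790}{624149} - \frac{7 i}{624149} \approx 0.0012657 - 1.1215 \cdot 10^{-5} i$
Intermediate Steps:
$M{\left(S \right)} = \sqrt{-1 + 2 S}$ ($M{\left(S \right)} = \sqrt{S + \left(\sqrt{-1 + S}\right)^{2}} = \sqrt{S + \left(-1 + S\right)} = \sqrt{-1 + 2 S}$)
$\frac{1}{790 + M{\left(-24 \right)}} = \frac{1}{790 + \sqrt{-1 + 2 \left(-24\right)}} = \frac{1}{790 + \sqrt{-1 - 48}} = \frac{1}{790 + \sqrt{-49}} = \frac{1}{790 + 7 i} = \frac{790 - 7 i}{624149}$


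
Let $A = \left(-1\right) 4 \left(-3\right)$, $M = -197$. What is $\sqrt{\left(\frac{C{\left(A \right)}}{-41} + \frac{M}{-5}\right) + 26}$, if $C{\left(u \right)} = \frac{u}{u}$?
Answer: $\frac{\sqrt{2747410}}{205} \approx 8.0855$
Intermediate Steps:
$A = 12$ ($A = \left(-4\right) \left(-3\right) = 12$)
$C{\left(u \right)} = 1$
$\sqrt{\left(\frac{C{\left(A \right)}}{-41} + \frac{M}{-5}\right) + 26} = \sqrt{\left(1 \frac{1}{-41} - \frac{197}{-5}\right) + 26} = \sqrt{\left(1 \left(- \frac{1}{41}\right) - - \frac{197}{5}\right) + 26} = \sqrt{\left(- \frac{1}{41} + \frac{197}{5}\right) + 26} = \sqrt{\frac{8072}{205} + 26} = \sqrt{\frac{13402}{205}} = \frac{\sqrt{2747410}}{205}$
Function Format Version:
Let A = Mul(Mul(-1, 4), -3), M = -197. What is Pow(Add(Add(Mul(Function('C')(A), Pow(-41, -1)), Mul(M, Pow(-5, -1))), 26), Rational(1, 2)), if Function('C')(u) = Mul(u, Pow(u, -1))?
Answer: Mul(Rational(1, 205), Pow(2747410, Rational(1, 2))) ≈ 8.0855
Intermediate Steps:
A = 12 (A = Mul(-4, -3) = 12)
Function('C')(u) = 1
Pow(Add(Add(Mul(Function('C')(A), Pow(-41, -1)), Mul(M, Pow(-5, -1))), 26), Rational(1, 2)) = Pow(Add(Add(Mul(1, Pow(-41, -1)), Mul(-197, Pow(-5, -1))), 26), Rational(1, 2)) = Pow(Add(Add(Mul(1, Rational(-1, 41)), Mul(-197, Rational(-1, 5))), 26), Rational(1, 2)) = Pow(Add(Add(Rational(-1, 41), Rational(197, 5)), 26), Rational(1, 2)) = Pow(Add(Rational(8072, 205), 26), Rational(1, 2)) = Pow(Rational(13402, 205), Rational(1, 2)) = Mul(Rational(1, 205), Pow(2747410, Rational(1, 2)))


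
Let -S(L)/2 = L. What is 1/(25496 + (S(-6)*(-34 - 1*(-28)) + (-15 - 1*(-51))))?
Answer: 1/25460 ≈ 3.9277e-5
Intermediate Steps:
S(L) = -2*L
1/(25496 + (S(-6)*(-34 - 1*(-28)) + (-15 - 1*(-51)))) = 1/(25496 + ((-2*(-6))*(-34 - 1*(-28)) + (-15 - 1*(-51)))) = 1/(25496 + (12*(-34 + 28) + (-15 + 51))) = 1/(25496 + (12*(-6) + 36)) = 1/(25496 + (-72 + 36)) = 1/(25496 - 36) = 1/25460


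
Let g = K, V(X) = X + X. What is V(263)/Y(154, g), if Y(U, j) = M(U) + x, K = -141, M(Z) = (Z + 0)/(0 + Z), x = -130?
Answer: -526/129 ≈ -4.0775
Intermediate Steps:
M(Z) = 1 (M(Z) = Z/Z = 1)
V(X) = 2*X
g = -141
Y(U, j) = -129 (Y(U, j) = 1 - 130 = -129)
V(263)/Y(154, g) = (2*263)/(-129) = 526*(-1/129) = -526/129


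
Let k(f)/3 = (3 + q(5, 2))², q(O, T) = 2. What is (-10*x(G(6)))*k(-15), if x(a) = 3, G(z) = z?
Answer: -2250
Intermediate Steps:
k(f) = 75 (k(f) = 3*(3 + 2)² = 3*5² = 3*25 = 75)
(-10*x(G(6)))*k(-15) = -10*3*75 = -30*75 = -2250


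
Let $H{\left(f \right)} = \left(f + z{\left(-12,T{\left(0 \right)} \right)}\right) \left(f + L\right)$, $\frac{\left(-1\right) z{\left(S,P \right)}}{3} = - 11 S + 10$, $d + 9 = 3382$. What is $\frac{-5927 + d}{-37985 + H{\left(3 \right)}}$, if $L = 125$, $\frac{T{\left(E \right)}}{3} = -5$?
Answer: $\frac{2554}{92129} \approx 0.027722$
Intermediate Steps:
$d = 3373$ ($d = -9 + 3382 = 3373$)
$T{\left(E \right)} = -15$ ($T{\left(E \right)} = 3 \left(-5\right) = -15$)
$z{\left(S,P \right)} = -30 + 33 S$ ($z{\left(S,P \right)} = - 3 \left(- 11 S + 10\right) = - 3 \left(10 - 11 S\right) = -30 + 33 S$)
$H{\left(f \right)} = \left(-426 + f\right) \left(125 + f\right)$ ($H{\left(f \right)} = \left(f + \left(-30 + 33 \left(-12\right)\right)\right) \left(f + 125\right) = \left(f - 426\right) \left(125 + f\right) = \left(-426 + f\right) \left(125 + f\right)$)
$\frac{-5927 + d}{-37985 + H{\left(3 \right)}} = \frac{-5927 + 3373}{-37985 - \left(54153 - 9\right)} = - \frac{2554}{-37985 - 54144} = - \frac{2554}{-92129} = \left(-2554\right) \left(- \frac{1}{92129}\right) = \frac{2554}{92129}$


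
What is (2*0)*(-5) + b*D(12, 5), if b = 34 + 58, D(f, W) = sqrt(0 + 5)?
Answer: 92*sqrt(5) ≈ 205.72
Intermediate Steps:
D(f, W) = sqrt(5)
b = 92
(2*0)*(-5) + b*D(12, 5) = (2*0)*(-5) + 92*sqrt(5) = 0*(-5) + 92*sqrt(5) = 0 + 92*sqrt(5) = 92*sqrt(5)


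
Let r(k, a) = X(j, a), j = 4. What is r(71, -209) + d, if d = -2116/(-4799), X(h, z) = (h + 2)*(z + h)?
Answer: -5900654/4799 ≈ -1229.6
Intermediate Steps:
X(h, z) = (2 + h)*(h + z)
r(k, a) = 24 + 6*a (r(k, a) = 4**2 + 2*4 + 2*a + 4*a = 16 + 8 + 2*a + 4*a = 24 + 6*a)
d = 2116/4799 (d = -2116*(-1/4799) = 2116/4799 ≈ 0.44093)
r(71, -209) + d = (24 + 6*(-209)) + 2116/4799 = (24 - 1254) + 2116/4799 = -1230 + 2116/4799 = -5900654/4799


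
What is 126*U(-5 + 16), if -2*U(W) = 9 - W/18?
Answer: -1057/2 ≈ -528.50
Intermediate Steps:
U(W) = -9/2 + W/36 (U(W) = -(9 - W/18)/2 = -9/2 + W/36)
126*U(-5 + 16) = 126*(-9/2 + (-5 + 16)/36) = 126*(-9/2 + (1/36)*11) = 126*(-9/2 + 11/36) = 126*(-151/36) = -1057/2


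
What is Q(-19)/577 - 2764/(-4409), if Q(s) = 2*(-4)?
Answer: 1559556/2543993 ≈ 0.61303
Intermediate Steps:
Q(s) = -8
Q(-19)/577 - 2764/(-4409) = -8/577 - 2764/(-4409) = -8*1/577 - 2764*(-1/4409) = -8/577 + 2764/4409 = 1559556/2543993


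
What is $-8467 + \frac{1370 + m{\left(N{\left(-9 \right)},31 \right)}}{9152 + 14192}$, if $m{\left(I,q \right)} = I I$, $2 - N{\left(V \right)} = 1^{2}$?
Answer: $- \frac{197652277}{23344} \approx -8466.9$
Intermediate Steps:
$N{\left(V \right)} = 1$ ($N{\left(V \right)} = 2 - 1^{2} = 2 - 1 = 1$)
$m{\left(I,q \right)} = I^{2}$
$-8467 + \frac{1370 + m{\left(N{\left(-9 \right)},31 \right)}}{9152 + 14192} = -8467 + \frac{1370 + 1^{2}}{9152 + 14192} = -8467 + \frac{1370 + 1}{23344} = -8467 + 1371 \cdot \frac{1}{23344} = -8467 + \frac{1371}{23344} = - \frac{197652277}{23344}$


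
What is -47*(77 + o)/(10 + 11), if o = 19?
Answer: -1504/7 ≈ -214.86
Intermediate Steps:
-47*(77 + o)/(10 + 11) = -47*(77 + 19)/(10 + 11) = -4512/21 = -47*32/7 = -1504/7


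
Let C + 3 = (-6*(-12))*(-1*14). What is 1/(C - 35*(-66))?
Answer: 1/1299 ≈ 0.00076982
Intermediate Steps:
C = -1011 (C = -3 + (-6*(-12))*(-1*14) = -3 + 72*(-14) = -3 - 1008 = -1011)
1/(C - 35*(-66)) = 1/(-1011 - 35*(-66)) = 1/(-1011 + 2310) = 1/1299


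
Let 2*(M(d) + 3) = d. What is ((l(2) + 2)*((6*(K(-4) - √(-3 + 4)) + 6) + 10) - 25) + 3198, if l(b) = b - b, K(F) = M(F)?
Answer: 3133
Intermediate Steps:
M(d) = -3 + d/2
K(F) = -3 + F/2
l(b) = 0
((l(2) + 2)*((6*(K(-4) - √(-3 + 4)) + 6) + 10) - 25) + 3198 = ((0 + 2)*((6*((-3 + (½)*(-4)) - √(-3 + 4)) + 6) + 10) - 25) + 3198 = (2*((6*((-3 - 2) - √1) + 6) + 10) - 25) + 3198 = (2*((6*(-5 - 1*1) + 6) + 10) - 25) + 3198 = (2*((6*(-5 - 1) + 6) + 10) - 25) + 3198 = (2*((6*(-6) + 6) + 10) - 25) + 3198 = (2*((-36 + 6) + 10) - 25) + 3198 = (2*(-30 + 10) - 25) + 3198 = (2*(-20) - 25) + 3198 = (-40 - 25) + 3198 = -65 + 3198 = 3133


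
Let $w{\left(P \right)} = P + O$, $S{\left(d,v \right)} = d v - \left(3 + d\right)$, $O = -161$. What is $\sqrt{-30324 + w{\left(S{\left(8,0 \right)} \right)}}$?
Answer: $4 i \sqrt{1906} \approx 174.63 i$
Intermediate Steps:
$S{\left(d,v \right)} = -3 - d + d v$ ($S{\left(d,v \right)} = d v - \left(3 + d\right) = -3 - d + d v$)
$w{\left(P \right)} = -161 + P$ ($w{\left(P \right)} = P - 161 = -161 + P$)
$\sqrt{-30324 + w{\left(S{\left(8,0 \right)} \right)}} = \sqrt{-30324 - 172} = \sqrt{-30496} = 4 i \sqrt{1906}$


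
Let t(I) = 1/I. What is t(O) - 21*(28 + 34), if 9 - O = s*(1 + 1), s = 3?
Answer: -3905/3 ≈ -1301.7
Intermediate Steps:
O = 3 (O = 9 - 3*(1 + 1) = 9 - 3*2 = 9 - 1*6 = 9 - 6 = 3)
t(O) - 21*(28 + 34) = 1/3 - 21*(28 + 34) = ⅓ - 21*62 = ⅓ - 1*1302 = ⅓ - 1302 = -3905/3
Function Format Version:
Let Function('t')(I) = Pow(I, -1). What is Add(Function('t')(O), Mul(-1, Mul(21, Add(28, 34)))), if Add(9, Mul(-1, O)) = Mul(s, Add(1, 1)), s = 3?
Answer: Rational(-3905, 3) ≈ -1301.7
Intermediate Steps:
O = 3 (O = Add(9, Mul(-1, Mul(3, Add(1, 1)))) = Add(9, Mul(-1, Mul(3, 2))) = Add(9, Mul(-1, 6)) = Add(9, -6) = 3)
Add(Function('t')(O), Mul(-1, Mul(21, Add(28, 34)))) = Add(Pow(3, -1), Mul(-1, Mul(21, Add(28, 34)))) = Add(Rational(1, 3), Mul(-1, Mul(21, 62))) = Add(Rational(1, 3), Mul(-1, 1302)) = Add(Rational(1, 3), -1302) = Rational(-3905, 3)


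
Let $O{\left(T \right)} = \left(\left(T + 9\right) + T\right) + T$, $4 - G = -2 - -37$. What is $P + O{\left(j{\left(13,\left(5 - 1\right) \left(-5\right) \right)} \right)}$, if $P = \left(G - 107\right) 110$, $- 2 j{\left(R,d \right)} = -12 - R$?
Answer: $- \frac{30267}{2} \approx -15134.0$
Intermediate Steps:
$G = -31$ ($G = 4 - \left(-2 - -37\right) = 4 - \left(-2 + 37\right) = 4 - 35 = -31$)
$j{\left(R,d \right)} = 6 + \frac{R}{2}$ ($j{\left(R,d \right)} = - \frac{-12 - R}{2} = 6 + \frac{R}{2}$)
$O{\left(T \right)} = 9 + 3 T$ ($O{\left(T \right)} = \left(\left(9 + T\right) + T\right) + T = \left(9 + 2 T\right) + T = 9 + 3 T$)
$P = -15180$ ($P = \left(-31 - 107\right) 110 = \left(-138\right) 110 = -15180$)
$P + O{\left(j{\left(13,\left(5 - 1\right) \left(-5\right) \right)} \right)} = -15180 + \left(9 + 3 \left(6 + \frac{1}{2} \cdot 13\right)\right) = -15180 + \left(9 + 3 \left(6 + \frac{13}{2}\right)\right) = -15180 + \left(9 + 3 \cdot \frac{25}{2}\right) = -15180 + \left(9 + \frac{75}{2}\right) = -15180 + \frac{93}{2} = - \frac{30267}{2}$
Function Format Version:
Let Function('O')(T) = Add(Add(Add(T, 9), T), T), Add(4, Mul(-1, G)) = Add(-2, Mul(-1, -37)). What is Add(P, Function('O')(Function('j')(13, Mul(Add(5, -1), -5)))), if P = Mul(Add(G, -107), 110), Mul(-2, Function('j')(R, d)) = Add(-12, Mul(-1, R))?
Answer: Rational(-30267, 2) ≈ -15134.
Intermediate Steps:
G = -31 (G = Add(4, Mul(-1, Add(-2, Mul(-1, -37)))) = Add(4, Mul(-1, Add(-2, 37))) = Add(4, Mul(-1, 35)) = Add(4, -35) = -31)
Function('j')(R, d) = Add(6, Mul(Rational(1, 2), R)) (Function('j')(R, d) = Mul(Rational(-1, 2), Add(-12, Mul(-1, R))) = Add(6, Mul(Rational(1, 2), R)))
Function('O')(T) = Add(9, Mul(3, T)) (Function('O')(T) = Add(Add(Add(9, T), T), T) = Add(Add(9, Mul(2, T)), T) = Add(9, Mul(3, T)))
P = -15180 (P = Mul(Add(-31, -107), 110) = Mul(-138, 110) = -15180)
Add(P, Function('O')(Function('j')(13, Mul(Add(5, -1), -5)))) = Add(-15180, Add(9, Mul(3, Add(6, Mul(Rational(1, 2), 13))))) = Add(-15180, Add(9, Mul(3, Add(6, Rational(13, 2))))) = Add(-15180, Add(9, Mul(3, Rational(25, 2)))) = Add(-15180, Add(9, Rational(75, 2))) = Add(-15180, Rational(93, 2)) = Rational(-30267, 2)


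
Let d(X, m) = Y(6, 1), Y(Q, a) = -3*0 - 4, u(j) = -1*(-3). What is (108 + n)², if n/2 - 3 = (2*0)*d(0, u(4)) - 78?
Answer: 1764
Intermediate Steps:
u(j) = 3
Y(Q, a) = -4 (Y(Q, a) = 0 - 4 = -4)
d(X, m) = -4
n = -150 (n = 6 + 2*((2*0)*(-4) - 78) = 6 + 2*(0*(-4) - 78) = 6 + 2*(0 - 78) = 6 + 2*(-78) = 6 - 156 = -150)
(108 + n)² = (108 - 150)² = (-42)² = 1764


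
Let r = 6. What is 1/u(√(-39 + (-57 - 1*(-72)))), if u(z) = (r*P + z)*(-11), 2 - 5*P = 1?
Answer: -5/1166 + 25*I*√6/3498 ≈ -0.0042882 + 0.017506*I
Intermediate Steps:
P = ⅕ (P = ⅖ - ⅕*1 = ⅖ - ⅕ = ⅕ ≈ 0.20000)
u(z) = -66/5 - 11*z (u(z) = (6*(⅕) + z)*(-11) = (6/5 + z)*(-11) = -66/5 - 11*z)
1/u(√(-39 + (-57 - 1*(-72)))) = 1/(-66/5 - 11*√(-39 + (-57 - 1*(-72)))) = 1/(-66/5 - 11*√(-39 + (-57 + 72))) = 1/(-66/5 - 11*√(-39 + 15)) = 1/(-66/5 - 22*I*√6)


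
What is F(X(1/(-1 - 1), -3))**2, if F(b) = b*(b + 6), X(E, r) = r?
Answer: 81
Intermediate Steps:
F(b) = b*(6 + b)
F(X(1/(-1 - 1), -3))**2 = (-3*(6 - 3))**2 = (-3*3)**2 = (-9)**2 = 81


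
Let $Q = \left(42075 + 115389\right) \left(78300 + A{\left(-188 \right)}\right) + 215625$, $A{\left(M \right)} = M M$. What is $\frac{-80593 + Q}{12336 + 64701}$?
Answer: $\frac{17894973848}{77037} \approx 2.3229 \cdot 10^{5}$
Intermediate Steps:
$A{\left(M \right)} = M^{2}$
$Q = 17895054441$ ($Q = \left(42075 + 115389\right) \left(78300 + \left(-188\right)^{2}\right) + 215625 = 157464 \left(78300 + 35344\right) + 215625 = 157464 \cdot 113644 + 215625 = 17894838816 + 215625 = 17895054441$)
$\frac{-80593 + Q}{12336 + 64701} = \frac{-80593 + 17895054441}{12336 + 64701} = \frac{17894973848}{77037}$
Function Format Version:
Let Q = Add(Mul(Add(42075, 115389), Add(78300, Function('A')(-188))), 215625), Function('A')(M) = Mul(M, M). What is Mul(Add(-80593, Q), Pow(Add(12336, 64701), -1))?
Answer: Rational(17894973848, 77037) ≈ 2.3229e+5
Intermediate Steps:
Function('A')(M) = Pow(M, 2)
Q = 17895054441 (Q = Add(Mul(Add(42075, 115389), Add(78300, Pow(-188, 2))), 215625) = Add(Mul(157464, Add(78300, 35344)), 215625) = Add(Mul(157464, 113644), 215625) = Add(17894838816, 215625) = 17895054441)
Mul(Add(-80593, Q), Pow(Add(12336, 64701), -1)) = Mul(Add(-80593, 17895054441), Pow(Add(12336, 64701), -1)) = Mul(17894973848, Pow(77037, -1)) = Mul(17894973848, Rational(1, 77037)) = Rational(17894973848, 77037)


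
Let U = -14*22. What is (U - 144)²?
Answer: 204304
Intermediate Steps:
U = -308
(U - 144)² = (-308 - 144)² = (-452)² = 204304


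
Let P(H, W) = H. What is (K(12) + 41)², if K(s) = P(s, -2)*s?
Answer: 34225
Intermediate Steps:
K(s) = s² (K(s) = s*s = s²)
(K(12) + 41)² = (12² + 41)² = (144 + 41)² = 185² = 34225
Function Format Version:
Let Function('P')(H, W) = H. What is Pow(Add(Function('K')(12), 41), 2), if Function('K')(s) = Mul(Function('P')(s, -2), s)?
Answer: 34225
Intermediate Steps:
Function('K')(s) = Pow(s, 2) (Function('K')(s) = Mul(s, s) = Pow(s, 2))
Pow(Add(Function('K')(12), 41), 2) = Pow(Add(Pow(12, 2), 41), 2) = Pow(Add(144, 41), 2) = Pow(185, 2) = 34225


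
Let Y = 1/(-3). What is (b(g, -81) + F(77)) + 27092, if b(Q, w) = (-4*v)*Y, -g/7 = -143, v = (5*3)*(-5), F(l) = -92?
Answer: 26900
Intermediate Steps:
Y = -⅓ ≈ -0.33333
v = -75 (v = 15*(-5) = -75)
g = 1001 (g = -7*(-143) = 1001)
b(Q, w) = -100 (b(Q, w) = -4*(-75)*(-⅓) = 300*(-⅓) = -100)
(b(g, -81) + F(77)) + 27092 = (-100 - 92) + 27092 = -192 + 27092 = 26900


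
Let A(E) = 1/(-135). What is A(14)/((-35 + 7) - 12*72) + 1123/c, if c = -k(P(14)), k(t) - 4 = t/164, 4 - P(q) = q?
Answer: -11088995797/38895660 ≈ -285.10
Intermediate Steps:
P(q) = 4 - q
A(E) = -1/135
k(t) = 4 + t/164
c = -323/82 (c = -(4 + (4 - 1*14)/164) = -(4 + (4 - 14)/164) = -(4 + (1/164)*(-10)) = -(4 - 5/82) = -1*323/82 = -323/82 ≈ -3.9390)
A(14)/((-35 + 7) - 12*72) + 1123/c = -1/(135*((-35 + 7) - 12*72)) + 1123/(-323/82) = -1/(135*(-28 - 864)) + 1123*(-82/323) = -1/135/(-892) - 92086/323 = -1/135*(-1/892) - 92086/323 = 1/120420 - 92086/323 = -11088995797/38895660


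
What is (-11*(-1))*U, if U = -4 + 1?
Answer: -33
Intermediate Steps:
U = -3
(-11*(-1))*U = -11*(-1)*(-3) = 11*(-3) = -33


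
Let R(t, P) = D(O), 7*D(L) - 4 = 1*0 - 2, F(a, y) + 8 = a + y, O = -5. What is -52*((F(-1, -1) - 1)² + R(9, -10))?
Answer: -44148/7 ≈ -6306.9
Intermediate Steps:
F(a, y) = -8 + a + y (F(a, y) = -8 + (a + y) = -8 + a + y)
D(L) = 2/7 (D(L) = 4/7 + (1*0 - 2)/7 = 4/7 + (0 - 2)/7 = 4/7 + (⅐)*(-2) = 4/7 - 2/7 = 2/7)
R(t, P) = 2/7
-52*((F(-1, -1) - 1)² + R(9, -10)) = -52*(((-8 - 1 - 1) - 1)² + 2/7) = -52*((-10 - 1)² + 2/7) = -52*((-11)² + 2/7) = -52*(121 + 2/7) = -52*849/7 = -44148/7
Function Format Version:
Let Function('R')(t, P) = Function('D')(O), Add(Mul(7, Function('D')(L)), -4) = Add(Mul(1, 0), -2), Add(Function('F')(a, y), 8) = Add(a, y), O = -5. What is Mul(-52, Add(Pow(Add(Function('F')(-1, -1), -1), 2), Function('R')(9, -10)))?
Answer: Rational(-44148, 7) ≈ -6306.9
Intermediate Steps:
Function('F')(a, y) = Add(-8, a, y) (Function('F')(a, y) = Add(-8, Add(a, y)) = Add(-8, a, y))
Function('D')(L) = Rational(2, 7) (Function('D')(L) = Add(Rational(4, 7), Mul(Rational(1, 7), Add(Mul(1, 0), -2))) = Add(Rational(4, 7), Mul(Rational(1, 7), Add(0, -2))) = Add(Rational(4, 7), Mul(Rational(1, 7), -2)) = Add(Rational(4, 7), Rational(-2, 7)) = Rational(2, 7))
Function('R')(t, P) = Rational(2, 7)
Mul(-52, Add(Pow(Add(Function('F')(-1, -1), -1), 2), Function('R')(9, -10))) = Mul(-52, Add(Pow(Add(Add(-8, -1, -1), -1), 2), Rational(2, 7))) = Mul(-52, Add(Pow(Add(-10, -1), 2), Rational(2, 7))) = Mul(-52, Add(Pow(-11, 2), Rational(2, 7))) = Mul(-52, Add(121, Rational(2, 7))) = Mul(-52, Rational(849, 7)) = Rational(-44148, 7)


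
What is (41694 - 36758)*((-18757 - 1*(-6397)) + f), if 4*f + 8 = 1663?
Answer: -58966690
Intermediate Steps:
f = 1655/4 (f = -2 + (1/4)*1663 = -2 + 1663/4 = 1655/4 ≈ 413.75)
(41694 - 36758)*((-18757 - 1*(-6397)) + f) = (41694 - 36758)*((-18757 - 1*(-6397)) + 1655/4) = 4936*((-18757 + 6397) + 1655/4) = 4936*(-12360 + 1655/4) = 4936*(-47785/4) = -58966690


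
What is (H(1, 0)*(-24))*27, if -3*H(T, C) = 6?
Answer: 1296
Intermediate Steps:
H(T, C) = -2 (H(T, C) = -⅓*6 = -2)
(H(1, 0)*(-24))*27 = -2*(-24)*27 = 48*27 = 1296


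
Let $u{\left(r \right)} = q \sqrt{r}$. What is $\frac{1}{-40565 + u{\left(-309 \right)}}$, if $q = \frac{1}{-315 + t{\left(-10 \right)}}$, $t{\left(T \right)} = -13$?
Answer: $- \frac{4364144960}{177031540302709} + \frac{328 i \sqrt{309}}{177031540302709} \approx -2.4652 \cdot 10^{-5} + 3.2569 \cdot 10^{-11} i$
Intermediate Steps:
$q = - \frac{1}{328}$ ($q = \frac{1}{-315 - 13} = \frac{1}{-328} = - \frac{1}{328} \approx -0.0030488$)
$u{\left(r \right)} = - \frac{\sqrt{r}}{328}$
$\frac{1}{-40565 + u{\left(-309 \right)}} = \frac{1}{-40565 - \frac{\sqrt{-309}}{328}} = \frac{1}{-40565 - \frac{i \sqrt{309}}{328}}$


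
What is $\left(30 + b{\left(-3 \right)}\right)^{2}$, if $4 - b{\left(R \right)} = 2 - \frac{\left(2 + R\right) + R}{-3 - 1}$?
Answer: $1089$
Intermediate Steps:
$b{\left(R \right)} = \frac{3}{2} - \frac{R}{2}$ ($b{\left(R \right)} = 4 - \left(2 - \frac{\left(2 + R\right) + R}{-3 - 1}\right) = 4 - \left(2 - \frac{2 + 2 R}{-4}\right) = 4 - \left(2 - \left(2 + 2 R\right) \left(- \frac{1}{4}\right)\right) = 4 - \left(2 - \left(- \frac{1}{2} - \frac{R}{2}\right)\right) = 4 - \left(2 + \left(\frac{1}{2} + \frac{R}{2}\right)\right) = 4 - \left(\frac{5}{2} + \frac{R}{2}\right) = \frac{3}{2} - \frac{R}{2}$)
$\left(30 + b{\left(-3 \right)}\right)^{2} = \left(30 + \left(\frac{3}{2} - - \frac{3}{2}\right)\right)^{2} = \left(30 + \left(\frac{3}{2} + \frac{3}{2}\right)\right)^{2} = \left(30 + 3\right)^{2} = 33^{2} = 1089$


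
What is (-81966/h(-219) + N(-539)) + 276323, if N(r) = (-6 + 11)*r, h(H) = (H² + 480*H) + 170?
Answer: 15593868058/56989 ≈ 2.7363e+5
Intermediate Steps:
h(H) = 170 + H² + 480*H
N(r) = 5*r
(-81966/h(-219) + N(-539)) + 276323 = (-81966/(170 + (-219)² + 480*(-219)) + 5*(-539)) + 276323 = (-81966/(170 + 47961 - 105120) - 2695) + 276323 = (-81966/(-56989) - 2695) + 276323 = (-81966*(-1/56989) - 2695) + 276323 = (81966/56989 - 2695) + 276323 = -153503389/56989 + 276323 = 15593868058/56989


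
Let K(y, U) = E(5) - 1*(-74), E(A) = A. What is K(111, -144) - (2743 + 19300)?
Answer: -21964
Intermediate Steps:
K(y, U) = 79 (K(y, U) = 5 - 1*(-74) = 5 + 74 = 79)
K(111, -144) - (2743 + 19300) = 79 - (2743 + 19300) = 79 - 1*22043 = 79 - 22043 = -21964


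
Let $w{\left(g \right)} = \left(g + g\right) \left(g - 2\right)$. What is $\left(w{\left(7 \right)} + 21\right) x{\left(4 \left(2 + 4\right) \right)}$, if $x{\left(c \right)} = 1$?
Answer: $91$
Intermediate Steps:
$w{\left(g \right)} = 2 g \left(-2 + g\right)$
$\left(w{\left(7 \right)} + 21\right) x{\left(4 \left(2 + 4\right) \right)} = \left(2 \cdot 7 \left(-2 + 7\right) + 21\right) 1 = \left(2 \cdot 7 \cdot 5 + 21\right) 1 = \left(70 + 21\right) 1 = 91 \cdot 1 = 91$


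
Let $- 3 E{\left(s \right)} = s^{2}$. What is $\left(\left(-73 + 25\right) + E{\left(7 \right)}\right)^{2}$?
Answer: $\frac{37249}{9} \approx 4138.8$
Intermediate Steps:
$E{\left(s \right)} = - \frac{s^{2}}{3}$
$\left(\left(-73 + 25\right) + E{\left(7 \right)}\right)^{2} = \left(\left(-73 + 25\right) - \frac{7^{2}}{3}\right)^{2} = \left(-48 - \frac{49}{3}\right)^{2} = \left(- \frac{193}{3}\right)^{2} = \frac{37249}{9}$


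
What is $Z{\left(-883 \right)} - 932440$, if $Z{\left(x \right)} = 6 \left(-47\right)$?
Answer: $-932722$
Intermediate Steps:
$Z{\left(x \right)} = -282$
$Z{\left(-883 \right)} - 932440 = -282 - 932440 = -932722$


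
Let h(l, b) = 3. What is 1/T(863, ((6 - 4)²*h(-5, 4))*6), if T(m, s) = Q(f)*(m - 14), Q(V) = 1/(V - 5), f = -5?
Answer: -10/849 ≈ -0.011779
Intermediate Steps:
Q(V) = 1/(-5 + V)
T(m, s) = 7/5 - m/10 (T(m, s) = (m - 14)/(-5 - 5) = (-14 + m)/(-10) = -(-14 + m)/10 = 7/5 - m/10)
1/T(863, ((6 - 4)²*h(-5, 4))*6) = 1/(7/5 - ⅒*863) = 1/(7/5 - 863/10) = 1/(-849/10) = -10/849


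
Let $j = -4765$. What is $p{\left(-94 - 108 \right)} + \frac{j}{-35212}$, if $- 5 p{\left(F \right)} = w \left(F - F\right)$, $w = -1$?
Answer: $\frac{4765}{35212} \approx 0.13532$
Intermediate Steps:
$p{\left(F \right)} = 0$ ($p{\left(F \right)} = - \frac{\left(-1\right) \left(F - F\right)}{5} = - \frac{\left(-1\right) 0}{5} = \left(- \frac{1}{5}\right) 0 = 0$)
$p{\left(-94 - 108 \right)} + \frac{j}{-35212} = 0 - \frac{4765}{-35212} = 0 - - \frac{4765}{35212} = 0 + \frac{4765}{35212} = \frac{4765}{35212}$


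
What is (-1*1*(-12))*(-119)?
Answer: -1428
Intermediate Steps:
(-1*1*(-12))*(-119) = -1*(-12)*(-119) = 12*(-119) = -1428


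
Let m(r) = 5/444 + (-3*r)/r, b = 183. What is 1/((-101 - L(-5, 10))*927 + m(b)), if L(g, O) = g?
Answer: -444/39513775 ≈ -1.1237e-5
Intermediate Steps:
m(r) = -1327/444 (m(r) = 5*(1/444) - 3 = 5/444 - 3 = -1327/444)
1/((-101 - L(-5, 10))*927 + m(b)) = 1/((-101 - 1*(-5))*927 - 1327/444) = 1/((-101 + 5)*927 - 1327/444) = 1/(-96*927 - 1327/444) = 1/(-88992 - 1327/444) = 1/(-39513775/444) = -444/39513775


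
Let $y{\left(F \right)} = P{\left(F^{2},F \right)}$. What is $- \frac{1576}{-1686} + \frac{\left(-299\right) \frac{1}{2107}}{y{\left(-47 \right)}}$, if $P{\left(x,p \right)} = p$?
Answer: $\frac{78286909}{83481447} \approx 0.93778$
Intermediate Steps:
$y{\left(F \right)} = F$
$- \frac{1576}{-1686} + \frac{\left(-299\right) \frac{1}{2107}}{y{\left(-47 \right)}} = - \frac{1576}{-1686} + \frac{\left(-299\right) \frac{1}{2107}}{-47} = \left(-1576\right) \left(- \frac{1}{1686}\right) + \left(-299\right) \frac{1}{2107} \left(- \frac{1}{47}\right) = \frac{788}{843} - - \frac{299}{99029} = \frac{788}{843} + \frac{299}{99029} = \frac{78286909}{83481447}$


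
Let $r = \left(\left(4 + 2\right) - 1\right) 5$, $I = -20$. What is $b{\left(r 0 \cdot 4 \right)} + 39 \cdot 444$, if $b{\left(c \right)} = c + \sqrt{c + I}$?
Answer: $17316 + 2 i \sqrt{5} \approx 17316.0 + 4.4721 i$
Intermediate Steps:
$r = 25$ ($r = \left(6 - 1\right) 5 = 5 \cdot 5 = 25$)
$b{\left(c \right)} = c + \sqrt{-20 + c}$ ($b{\left(c \right)} = c + \sqrt{c - 20} = c + \sqrt{-20 + c}$)
$b{\left(r 0 \cdot 4 \right)} + 39 \cdot 444 = \left(25 \cdot 0 \cdot 4 + \sqrt{-20 + 25 \cdot 0 \cdot 4}\right) + 39 \cdot 444 = \left(0 \cdot 4 + \sqrt{-20 + 0 \cdot 4}\right) + 17316 = \left(0 + \sqrt{-20 + 0}\right) + 17316 = \left(0 + \sqrt{-20}\right) + 17316 = \left(0 + 2 i \sqrt{5}\right) + 17316 = 2 i \sqrt{5} + 17316 = 17316 + 2 i \sqrt{5}$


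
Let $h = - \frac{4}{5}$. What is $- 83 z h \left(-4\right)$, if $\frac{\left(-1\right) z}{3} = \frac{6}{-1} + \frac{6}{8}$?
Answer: $- \frac{20916}{5} \approx -4183.2$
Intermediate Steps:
$z = \frac{63}{4}$ ($z = - 3 \left(\frac{6}{-1} + \frac{6}{8}\right) = - 3 \left(6 \left(-1\right) + 6 \cdot \frac{1}{8}\right) = - 3 \left(-6 + \frac{3}{4}\right) = \left(-3\right) \left(- \frac{21}{4}\right) = \frac{63}{4} \approx 15.75$)
$h = - \frac{4}{5}$ ($h = \left(-4\right) \frac{1}{5} = - \frac{4}{5} \approx -0.8$)
$- 83 z h \left(-4\right) = - 83 \cdot \frac{63}{4} \left(- \frac{4}{5}\right) \left(-4\right) = \left(-83\right) \left(- \frac{63}{5}\right) \left(-4\right) = \frac{5229}{5} \left(-4\right) = - \frac{20916}{5}$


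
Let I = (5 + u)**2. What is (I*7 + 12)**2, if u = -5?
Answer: 144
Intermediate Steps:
I = 0 (I = (5 - 5)**2 = 0**2 = 0)
(I*7 + 12)**2 = (0*7 + 12)**2 = (0 + 12)**2 = 12**2 = 144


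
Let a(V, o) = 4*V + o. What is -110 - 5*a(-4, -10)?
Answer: 20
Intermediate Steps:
a(V, o) = o + 4*V
-110 - 5*a(-4, -10) = -110 - 5*(-10 + 4*(-4)) = -110 - 5*(-10 - 16) = -110 - 5*(-26) = -110 + 130 = 20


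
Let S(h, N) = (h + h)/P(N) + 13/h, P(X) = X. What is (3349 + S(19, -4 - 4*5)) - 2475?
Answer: 199067/228 ≈ 873.10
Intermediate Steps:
S(h, N) = 13/h + 2*h/N (S(h, N) = (h + h)/N + 13/h = (2*h)/N + 13/h = 2*h/N + 13/h = 13/h + 2*h/N)
(3349 + S(19, -4 - 4*5)) - 2475 = (3349 + (13/19 + 2*19/(-4 - 4*5))) - 2475 = (3349 + (13*(1/19) + 2*19/(-4 - 20))) - 2475 = (3349 + (13/19 + 2*19/(-24))) - 2475 = (3349 + (13/19 + 2*19*(-1/24))) - 2475 = (3349 + (13/19 - 19/12)) - 2475 = (3349 - 205/228) - 2475 = 763367/228 - 2475 = 199067/228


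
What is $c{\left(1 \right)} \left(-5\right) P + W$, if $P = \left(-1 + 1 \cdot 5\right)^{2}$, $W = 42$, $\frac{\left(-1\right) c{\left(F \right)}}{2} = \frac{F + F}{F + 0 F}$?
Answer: $362$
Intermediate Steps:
$c{\left(F \right)} = -4$ ($c{\left(F \right)} = - 2 \frac{F + F}{F + 0 F} = - 2 \frac{2 F}{F + 0} = - 2 \frac{2 F}{F} = \left(-2\right) 2 = -4$)
$P = 16$ ($P = \left(-1 + 5\right)^{2} = 4^{2} = 16$)
$c{\left(1 \right)} \left(-5\right) P + W = \left(-4\right) \left(-5\right) 16 + 42 = 20 \cdot 16 + 42 = 320 + 42 = 362$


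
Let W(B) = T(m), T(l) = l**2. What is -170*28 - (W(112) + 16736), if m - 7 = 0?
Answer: -21545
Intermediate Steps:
m = 7 (m = 7 + 0 = 7)
W(B) = 49 (W(B) = 7**2 = 49)
-170*28 - (W(112) + 16736) = -170*28 - (49 + 16736) = -4760 - 1*16785 = -4760 - 16785 = -21545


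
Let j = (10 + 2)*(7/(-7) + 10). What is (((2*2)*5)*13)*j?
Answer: 28080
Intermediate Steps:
j = 108 (j = 12*(7*(-⅐) + 10) = 12*(-1 + 10) = 12*9 = 108)
(((2*2)*5)*13)*j = (((2*2)*5)*13)*108 = ((4*5)*13)*108 = (20*13)*108 = 260*108 = 28080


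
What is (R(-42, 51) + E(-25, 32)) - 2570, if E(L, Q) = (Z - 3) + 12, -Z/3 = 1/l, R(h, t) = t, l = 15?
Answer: -12551/5 ≈ -2510.2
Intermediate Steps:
Z = -1/5 (Z = -3/15 = -3*1/15 = -1/5 ≈ -0.20000)
E(L, Q) = 44/5 (E(L, Q) = (-1/5 - 3) + 12 = -16/5 + 12 = 44/5)
(R(-42, 51) + E(-25, 32)) - 2570 = (51 + 44/5) - 2570 = 299/5 - 2570 = -12551/5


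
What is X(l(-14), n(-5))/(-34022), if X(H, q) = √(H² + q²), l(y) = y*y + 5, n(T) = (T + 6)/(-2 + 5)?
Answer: -√363610/102066 ≈ -0.0059080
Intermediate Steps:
n(T) = 2 + T/3 (n(T) = (6 + T)/3 = (6 + T)*(⅓) = 2 + T/3)
l(y) = 5 + y² (l(y) = y² + 5 = 5 + y²)
X(l(-14), n(-5))/(-34022) = √((5 + (-14)²)² + (2 + (⅓)*(-5))²)/(-34022) = √((5 + 196)² + (2 - 5/3)²)*(-1/34022) = √(201² + (⅓)²)*(-1/34022) = √(40401 + ⅑)*(-1/34022) = √(363610/9)*(-1/34022) = (√363610/3)*(-1/34022) = -√363610/102066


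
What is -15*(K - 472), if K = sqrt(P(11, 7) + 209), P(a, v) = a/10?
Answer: 7080 - 3*sqrt(21010)/2 ≈ 6862.6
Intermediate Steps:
P(a, v) = a/10 (P(a, v) = a*(1/10) = a/10)
K = sqrt(21010)/10 (K = sqrt((1/10)*11 + 209) = sqrt(11/10 + 209) = sqrt(2101/10) = sqrt(21010)/10 ≈ 14.495)
-15*(K - 472) = -15*(sqrt(21010)/10 - 472) = -15*(-472 + sqrt(21010)/10) = 7080 - 3*sqrt(21010)/2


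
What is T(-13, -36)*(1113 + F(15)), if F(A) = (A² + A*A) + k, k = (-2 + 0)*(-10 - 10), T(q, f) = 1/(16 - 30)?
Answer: -229/2 ≈ -114.50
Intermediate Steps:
T(q, f) = -1/14 (T(q, f) = 1/(-14) = -1/14)
k = 40 (k = -2*(-20) = 40)
F(A) = 40 + 2*A² (F(A) = (A² + A*A) + 40 = (A² + A²) + 40 = 2*A² + 40 = 40 + 2*A²)
T(-13, -36)*(1113 + F(15)) = -(1113 + (40 + 2*15²))/14 = -(1113 + (40 + 2*225))/14 = -(1113 + (40 + 450))/14 = -(1113 + 490)/14 = -1/14*1603 = -229/2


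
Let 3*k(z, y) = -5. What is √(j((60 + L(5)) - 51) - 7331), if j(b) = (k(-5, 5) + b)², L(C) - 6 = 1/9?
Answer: I*√579170/9 ≈ 84.559*I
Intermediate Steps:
L(C) = 55/9 (L(C) = 6 + 1/9 = 6 + ⅑ = 55/9)
k(z, y) = -5/3 (k(z, y) = (⅓)*(-5) = -5/3)
j(b) = (-5/3 + b)²
√(j((60 + L(5)) - 51) - 7331) = √((-5 + 3*((60 + 55/9) - 51))²/9 - 7331) = √((-5 + 3*(595/9 - 51))²/9 - 7331) = √((-5 + 3*(136/9))²/9 - 7331) = √((-5 + 136/3)²/9 - 7331) = √((121/3)²/9 - 7331) = √((⅑)*(14641/9) - 7331) = √(14641/81 - 7331) = √(-579170/81) = I*√579170/9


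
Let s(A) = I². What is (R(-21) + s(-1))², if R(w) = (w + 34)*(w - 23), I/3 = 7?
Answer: 17161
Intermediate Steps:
I = 21 (I = 3*7 = 21)
s(A) = 441 (s(A) = 21² = 441)
R(w) = (-23 + w)*(34 + w) (R(w) = (34 + w)*(-23 + w) = (-23 + w)*(34 + w))
(R(-21) + s(-1))² = ((-782 + (-21)² + 11*(-21)) + 441)² = ((-782 + 441 - 231) + 441)² = (-572 + 441)² = (-131)² = 17161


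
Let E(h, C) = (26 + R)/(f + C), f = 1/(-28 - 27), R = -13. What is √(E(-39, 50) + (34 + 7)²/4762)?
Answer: √105064941023462/13090738 ≈ 0.78301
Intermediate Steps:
f = -1/55 (f = 1/(-55) = -1/55 ≈ -0.018182)
E(h, C) = 13/(-1/55 + C) (E(h, C) = (26 - 13)/(-1/55 + C) = 13/(-1/55 + C))
√(E(-39, 50) + (34 + 7)²/4762) = √(715/(-1 + 55*50) + (34 + 7)²/4762) = √(715/(-1 + 2750) + 41²*(1/4762)) = √(715/2749 + 1681*(1/4762)) = √(715*(1/2749) + 1681/4762) = √(715/2749 + 1681/4762) = √(8025899/13090738) = √105064941023462/13090738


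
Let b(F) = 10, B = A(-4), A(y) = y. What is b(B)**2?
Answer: 100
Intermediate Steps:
B = -4
b(B)**2 = 10**2 = 100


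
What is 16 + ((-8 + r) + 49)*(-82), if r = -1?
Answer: -3264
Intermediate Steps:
16 + ((-8 + r) + 49)*(-82) = 16 + ((-8 - 1) + 49)*(-82) = 16 + (-9 + 49)*(-82) = 16 + 40*(-82) = 16 - 3280 = -3264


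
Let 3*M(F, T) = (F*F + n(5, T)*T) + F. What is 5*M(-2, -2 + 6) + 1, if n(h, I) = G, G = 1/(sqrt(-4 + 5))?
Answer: 11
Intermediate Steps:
G = 1 (G = 1/(sqrt(1)) = 1/1 = 1)
n(h, I) = 1
M(F, T) = F/3 + T/3 + F**2/3 (M(F, T) = ((F*F + 1*T) + F)/3 = ((F**2 + T) + F)/3 = ((T + F**2) + F)/3 = (F + T + F**2)/3 = F/3 + T/3 + F**2/3)
5*M(-2, -2 + 6) + 1 = 5*((1/3)*(-2) + (-2 + 6)/3 + (1/3)*(-2)**2) + 1 = 5*(-2/3 + (1/3)*4 + (1/3)*4) + 1 = 5*(-2/3 + 4/3 + 4/3) + 1 = 5*2 + 1 = 10 + 1 = 11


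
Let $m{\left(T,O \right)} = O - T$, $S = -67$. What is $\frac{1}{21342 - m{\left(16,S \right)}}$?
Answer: $\frac{1}{21425} \approx 4.6674 \cdot 10^{-5}$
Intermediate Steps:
$\frac{1}{21342 - m{\left(16,S \right)}} = \frac{1}{21342 - \left(-67 - 16\right)} = \frac{1}{21342 - -83} = \frac{1}{21342 + 83} = \frac{1}{21425}$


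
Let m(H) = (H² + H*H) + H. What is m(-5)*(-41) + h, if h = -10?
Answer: -1855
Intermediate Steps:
m(H) = H + 2*H² (m(H) = (H² + H²) + H = 2*H² + H = H + 2*H²)
m(-5)*(-41) + h = -5*(1 + 2*(-5))*(-41) - 10 = -5*(1 - 10)*(-41) - 10 = -5*(-9)*(-41) - 10 = 45*(-41) - 10 = -1845 - 10 = -1855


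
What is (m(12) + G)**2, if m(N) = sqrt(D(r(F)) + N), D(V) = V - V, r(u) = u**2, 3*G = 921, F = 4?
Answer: 94261 + 1228*sqrt(3) ≈ 96388.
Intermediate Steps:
G = 307 (G = (1/3)*921 = 307)
D(V) = 0
m(N) = sqrt(N) (m(N) = sqrt(0 + N) = sqrt(N))
(m(12) + G)**2 = (sqrt(12) + 307)**2 = (2*sqrt(3) + 307)**2 = (307 + 2*sqrt(3))**2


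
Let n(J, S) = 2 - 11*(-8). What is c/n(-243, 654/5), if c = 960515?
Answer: 192103/18 ≈ 10672.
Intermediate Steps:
n(J, S) = 90 (n(J, S) = 2 + 88 = 90)
c/n(-243, 654/5) = 960515/90 = 960515*(1/90) = 192103/18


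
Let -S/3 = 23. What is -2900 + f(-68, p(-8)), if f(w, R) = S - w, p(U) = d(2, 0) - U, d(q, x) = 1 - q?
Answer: -2901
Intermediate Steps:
S = -69 (S = -3*23 = -69)
p(U) = -1 - U (p(U) = (1 - 1*2) - U = (1 - 2) - U = -1 - U)
f(w, R) = -69 - w
-2900 + f(-68, p(-8)) = -2900 + (-69 - 1*(-68)) = -2900 + (-69 + 68) = -2900 - 1 = -2901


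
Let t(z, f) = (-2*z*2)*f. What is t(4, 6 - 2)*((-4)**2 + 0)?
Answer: -1024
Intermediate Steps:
t(z, f) = -4*f*z (t(z, f) = (-4*z)*f = -4*f*z)
t(4, 6 - 2)*((-4)**2 + 0) = (-4*(6 - 2)*4)*((-4)**2 + 0) = (-4*4*4)*(16 + 0) = -64*16 = -1024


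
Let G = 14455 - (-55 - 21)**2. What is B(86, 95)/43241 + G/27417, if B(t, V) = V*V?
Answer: 207575688/395179499 ≈ 0.52527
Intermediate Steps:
B(t, V) = V**2
G = 8679 (G = 14455 - 1*(-76)**2 = 14455 - 1*5776 = 14455 - 5776 = 8679)
B(86, 95)/43241 + G/27417 = 95**2/43241 + 8679/27417 = 9025*(1/43241) + 8679*(1/27417) = 9025/43241 + 2893/9139 = 207575688/395179499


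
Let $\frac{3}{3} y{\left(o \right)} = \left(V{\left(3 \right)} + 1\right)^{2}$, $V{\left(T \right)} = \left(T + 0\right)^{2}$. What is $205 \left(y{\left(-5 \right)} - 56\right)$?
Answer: $9020$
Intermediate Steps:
$V{\left(T \right)} = T^{2}$
$y{\left(o \right)} = 100$ ($y{\left(o \right)} = \left(3^{2} + 1\right)^{2} = \left(9 + 1\right)^{2} = 10^{2} = 100$)
$205 \left(y{\left(-5 \right)} - 56\right) = 205 \left(100 - 56\right) = 205 \cdot 44 = 9020$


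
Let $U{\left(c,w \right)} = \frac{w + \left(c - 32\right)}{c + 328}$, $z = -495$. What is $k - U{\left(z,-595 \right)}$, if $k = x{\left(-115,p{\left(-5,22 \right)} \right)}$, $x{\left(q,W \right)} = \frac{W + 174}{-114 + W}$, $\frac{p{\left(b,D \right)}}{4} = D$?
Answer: $- \frac{36463}{2171} \approx -16.795$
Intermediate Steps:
$p{\left(b,D \right)} = 4 D$
$U{\left(c,w \right)} = \frac{-32 + c + w}{328 + c}$ ($U{\left(c,w \right)} = \frac{w + \left(-32 + c\right)}{328 + c} = \frac{-32 + c + w}{328 + c}$)
$x{\left(q,W \right)} = \frac{174 + W}{-114 + W}$
$k = - \frac{131}{13}$ ($k = \frac{174 + 4 \cdot 22}{-114 + 4 \cdot 22} = \frac{174 + 88}{-114 + 88} = \frac{1}{-26} \cdot 262 = \left(- \frac{1}{26}\right) 262 = - \frac{131}{13} \approx -10.077$)
$k - U{\left(z,-595 \right)} = - \frac{131}{13} - \frac{-32 - 495 - 595}{328 - 495} = - \frac{131}{13} - \frac{1}{-167} \left(-1122\right) = - \frac{131}{13} - \left(- \frac{1}{167}\right) \left(-1122\right) = - \frac{131}{13} - \frac{1122}{167} = - \frac{36463}{2171}$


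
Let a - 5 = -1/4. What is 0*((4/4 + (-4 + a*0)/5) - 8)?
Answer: 0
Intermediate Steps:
a = 19/4 (a = 5 - 1/4 = 19/4 ≈ 4.7500)
0*((4/4 + (-4 + a*0)/5) - 8) = 0*((4/4 + (-4 + (19/4)*0)/5) - 8) = 0*((4*(1/4) + (-4 + 0)*(1/5)) - 8) = 0*((1 - 4*1/5) - 8) = 0*((1 - 4/5) - 8) = 0*(1/5 - 8) = 0*(-39/5) = 0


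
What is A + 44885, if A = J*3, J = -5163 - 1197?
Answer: 25805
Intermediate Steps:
J = -6360
A = -19080 (A = -6360*3 = -19080)
A + 44885 = -19080 + 44885 = 25805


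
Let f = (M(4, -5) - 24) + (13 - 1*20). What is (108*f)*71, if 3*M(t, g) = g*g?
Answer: -173808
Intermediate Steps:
M(t, g) = g²/3 (M(t, g) = (g*g)/3 = g²/3)
f = -68/3 (f = ((⅓)*(-5)² - 24) + (13 - 1*20) = ((⅓)*25 - 24) + (13 - 20) = (25/3 - 24) - 7 = -47/3 - 7 = -68/3 ≈ -22.667)
(108*f)*71 = (108*(-68/3))*71 = -2448*71 = -173808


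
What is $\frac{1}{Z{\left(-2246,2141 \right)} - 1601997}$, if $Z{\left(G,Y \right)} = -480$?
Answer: $- \frac{1}{1602477} \approx -6.2403 \cdot 10^{-7}$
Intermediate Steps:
$\frac{1}{Z{\left(-2246,2141 \right)} - 1601997} = \frac{1}{-480 - 1601997} = \frac{1}{-1602477} = - \frac{1}{1602477}$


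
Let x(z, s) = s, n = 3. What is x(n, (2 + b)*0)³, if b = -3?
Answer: 0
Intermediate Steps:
x(n, (2 + b)*0)³ = ((2 - 3)*0)³ = (-1*0)³ = 0³ = 0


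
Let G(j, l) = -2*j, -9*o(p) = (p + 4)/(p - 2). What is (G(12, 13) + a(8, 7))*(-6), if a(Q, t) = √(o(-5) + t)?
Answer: 144 - 4*√770/7 ≈ 128.14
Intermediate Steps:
o(p) = -(4 + p)/(9*(-2 + p)) (o(p) = -(p + 4)/(9*(p - 2)) = -(4 + p)/(9*(-2 + p)))
a(Q, t) = √(-1/63 + t) (a(Q, t) = √((-4 - 1*(-5))/(9*(-2 - 5)) + t) = √((⅑)*(-4 + 5)/(-7) + t) = √((⅑)*(-⅐)*1 + t) = √(-1/63 + t))
(G(12, 13) + a(8, 7))*(-6) = (-2*12 + √(-7 + 441*7)/21)*(-6) = (-24 + √(-7 + 3087)/21)*(-6) = (-24 + √3080/21)*(-6) = (-24 + (2*√770)/21)*(-6) = (-24 + 2*√770/21)*(-6) = 144 - 4*√770/7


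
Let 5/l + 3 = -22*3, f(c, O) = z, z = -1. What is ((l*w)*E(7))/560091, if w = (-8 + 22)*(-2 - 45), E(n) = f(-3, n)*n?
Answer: -3290/5520897 ≈ -0.00059592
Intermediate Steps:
f(c, O) = -1
l = -5/69 (l = 5/(-3 - 22*3) = 5/(-3 - 66) = 5/(-69) = 5*(-1/69) = -5/69 ≈ -0.072464)
E(n) = -n
w = -658 (w = 14*(-47) = -658)
((l*w)*E(7))/560091 = ((-5/69*(-658))*(-1*7))/560091 = ((3290/69)*(-7))*(1/560091) = -23030/69*1/560091 = -3290/5520897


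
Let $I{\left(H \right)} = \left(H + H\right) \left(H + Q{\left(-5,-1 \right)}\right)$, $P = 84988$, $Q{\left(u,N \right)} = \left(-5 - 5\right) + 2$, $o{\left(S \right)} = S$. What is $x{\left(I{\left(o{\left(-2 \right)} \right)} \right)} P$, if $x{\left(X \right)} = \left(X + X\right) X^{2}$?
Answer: $10878464000$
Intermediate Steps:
$Q{\left(u,N \right)} = -8$ ($Q{\left(u,N \right)} = -10 + 2 = -8$)
$I{\left(H \right)} = 2 H \left(-8 + H\right)$ ($I{\left(H \right)} = \left(H + H\right) \left(H - 8\right) = 2 H \left(-8 + H\right)$)
$x{\left(X \right)} = 2 X^{3}$ ($x{\left(X \right)} = 2 X X^{2} = 2 X^{3}$)
$x{\left(I{\left(o{\left(-2 \right)} \right)} \right)} P = 2 \left(2 \left(-2\right) \left(-8 - 2\right)\right)^{3} \cdot 84988 = 2 \left(2 \left(-2\right) \left(-10\right)\right)^{3} \cdot 84988 = 2 \cdot 40^{3} \cdot 84988 = 2 \cdot 64000 \cdot 84988 = 128000 \cdot 84988 = 10878464000$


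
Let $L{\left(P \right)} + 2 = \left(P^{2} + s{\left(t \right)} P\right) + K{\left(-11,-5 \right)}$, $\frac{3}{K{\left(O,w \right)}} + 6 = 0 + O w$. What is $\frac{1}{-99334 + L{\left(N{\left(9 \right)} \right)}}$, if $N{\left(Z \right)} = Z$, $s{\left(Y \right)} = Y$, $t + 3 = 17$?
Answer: $- \frac{49}{4857318} \approx -1.0088 \cdot 10^{-5}$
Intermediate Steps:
$t = 14$ ($t = -3 + 17 = 14$)
$K{\left(O,w \right)} = \frac{3}{-6 + O w}$ ($K{\left(O,w \right)} = \frac{3}{-6 + \left(0 + O w\right)} = \frac{3}{-6 + O w}$)
$L{\left(P \right)} = - \frac{95}{49} + P^{2} + 14 P$ ($L{\left(P \right)} = -2 + \left(\left(P^{2} + 14 P\right) + \frac{3}{-6 - -55}\right) = -2 + \left(\left(P^{2} + 14 P\right) + \frac{3}{-6 + 55}\right) = -2 + \left(\left(P^{2} + 14 P\right) + \frac{3}{49}\right) = -2 + \left(\frac{3}{49} + P^{2} + 14 P\right) = - \frac{95}{49} + P^{2} + 14 P$)
$\frac{1}{-99334 + L{\left(N{\left(9 \right)} \right)}} = \frac{1}{-99334 + \left(- \frac{95}{49} + 9^{2} + 14 \cdot 9\right)} = \frac{1}{-99334 + \left(- \frac{95}{49} + 81 + 126\right)} = \frac{1}{-99334 + \frac{10048}{49}} = \frac{1}{- \frac{4857318}{49}} = - \frac{49}{4857318}$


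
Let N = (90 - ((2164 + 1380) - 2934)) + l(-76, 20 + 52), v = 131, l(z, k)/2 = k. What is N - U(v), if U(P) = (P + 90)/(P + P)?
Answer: -98733/262 ≈ -376.84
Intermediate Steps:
l(z, k) = 2*k
U(P) = (90 + P)/(2*P) (U(P) = (90 + P)/((2*P)) = (90 + P)*(1/(2*P)) = (90 + P)/(2*P))
N = -376 (N = (90 - ((2164 + 1380) - 2934)) + 2*(20 + 52) = (90 - (3544 - 2934)) + 2*72 = (90 - 1*610) + 144 = (90 - 610) + 144 = -520 + 144 = -376)
N - U(v) = -376 - (90 + 131)/(2*131) = -376 - 221/(2*131) = -376 - 1*221/262 = -376 - 221/262 = -98733/262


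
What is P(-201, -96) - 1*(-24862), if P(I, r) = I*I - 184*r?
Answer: 82927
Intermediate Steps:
P(I, r) = I² - 184*r
P(-201, -96) - 1*(-24862) = ((-201)² - 184*(-96)) - 1*(-24862) = (40401 + 17664) + 24862 = 58065 + 24862 = 82927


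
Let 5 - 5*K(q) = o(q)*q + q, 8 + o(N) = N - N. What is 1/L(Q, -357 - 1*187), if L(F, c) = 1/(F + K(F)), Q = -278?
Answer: -3331/5 ≈ -666.20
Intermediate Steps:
o(N) = -8 (o(N) = -8 + (N - N) = -8 + 0 = -8)
K(q) = 1 + 7*q/5 (K(q) = 1 - (-8*q + q)/5 = 1 - (-7)*q/5 = 1 + 7*q/5)
L(F, c) = 1/(1 + 12*F/5) (L(F, c) = 1/(F + (1 + 7*F/5)) = 1/(1 + 12*F/5))
1/L(Q, -357 - 1*187) = 1/(5/(5 + 12*(-278))) = 1/(5/(5 - 3336)) = 1/(5/(-3331)) = 1/(5*(-1/3331)) = 1/(-5/3331) = -3331/5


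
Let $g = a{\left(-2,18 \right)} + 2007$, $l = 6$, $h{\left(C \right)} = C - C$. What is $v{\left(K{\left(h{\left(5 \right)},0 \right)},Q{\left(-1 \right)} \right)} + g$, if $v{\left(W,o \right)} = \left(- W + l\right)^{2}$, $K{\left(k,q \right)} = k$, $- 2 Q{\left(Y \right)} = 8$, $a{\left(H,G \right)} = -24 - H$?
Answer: $2021$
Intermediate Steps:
$h{\left(C \right)} = 0$
$Q{\left(Y \right)} = -4$ ($Q{\left(Y \right)} = \left(- \frac{1}{2}\right) 8 = -4$)
$v{\left(W,o \right)} = \left(6 - W\right)^{2}$ ($v{\left(W,o \right)} = \left(- W + 6\right)^{2} = \left(6 - W\right)^{2}$)
$g = 1985$ ($g = \left(-24 - -2\right) + 2007 = \left(-24 + 2\right) + 2007 = -22 + 2007 = 1985$)
$v{\left(K{\left(h{\left(5 \right)},0 \right)},Q{\left(-1 \right)} \right)} + g = \left(-6 + 0\right)^{2} + 1985 = \left(-6\right)^{2} + 1985 = 36 + 1985 = 2021$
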